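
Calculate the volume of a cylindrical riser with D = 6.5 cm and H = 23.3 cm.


Formula: V = pi * (D/2)^2 * H  (cylinder volume)
Radius = D/2 = 6.5/2 = 3.25 cm
V = pi * 3.25^2 * 23.3 = 773.1656 cm^3

Final answer: 773.1656 cm^3


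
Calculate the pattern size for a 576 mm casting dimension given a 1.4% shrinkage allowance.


Formula: L_pattern = L_casting * (1 + shrinkage_rate/100)
Shrinkage factor = 1 + 1.4/100 = 1.014
L_pattern = 576 mm * 1.014 = 584.0640 mm

584.0640 mm


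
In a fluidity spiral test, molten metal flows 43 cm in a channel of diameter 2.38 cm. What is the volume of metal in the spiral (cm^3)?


Formula: V = pi * (d/2)^2 * L  (cylinder volume)
Radius = 2.38/2 = 1.19 cm
V = pi * 1.19^2 * 43 = 191.2988 cm^3


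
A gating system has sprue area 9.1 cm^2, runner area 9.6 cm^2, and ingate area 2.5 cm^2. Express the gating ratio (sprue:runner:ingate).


Sprue:Runner:Ingate = 1 : 9.6/9.1 : 2.5/9.1 = 1:1.05:0.27

1:1.05:0.27


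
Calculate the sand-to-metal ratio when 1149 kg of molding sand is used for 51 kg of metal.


Formula: Sand-to-Metal Ratio = W_sand / W_metal
Ratio = 1149 kg / 51 kg = 22.5294


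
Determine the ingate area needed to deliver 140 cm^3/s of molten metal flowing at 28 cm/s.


Formula: A_ingate = Q / v  (continuity equation)
A = 140 cm^3/s / 28 cm/s = 5.0000 cm^2


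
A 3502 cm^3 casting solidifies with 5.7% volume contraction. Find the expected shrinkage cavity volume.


Formula: V_shrink = V_casting * shrinkage_pct / 100
V_shrink = 3502 cm^3 * 5.7 / 100 = 199.6140 cm^3

Answer: 199.6140 cm^3


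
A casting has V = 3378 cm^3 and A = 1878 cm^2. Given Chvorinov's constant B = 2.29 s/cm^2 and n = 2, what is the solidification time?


Formula: t_s = B * (V/A)^n  (Chvorinov's rule, n=2)
Modulus M = V/A = 3378/1878 = 1.798722 cm
M^2 = 1.798722^2 = 3.235401 cm^2
t_s = 2.29 * 3.235401 = 7.4091 s

7.4091 s


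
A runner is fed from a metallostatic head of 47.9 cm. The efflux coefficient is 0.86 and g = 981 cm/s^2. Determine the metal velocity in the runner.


Formula: v = Cd * sqrt(2 * g * h)  (Torricelli with discharge coefficient)
2*g*h = 2 * 981 * 47.9 = 93979.8 cm^2/s^2
sqrt(93979.8) = 306.56125 cm/s
v = 0.86 * 306.56125 = 263.6427 cm/s

Final answer: 263.6427 cm/s


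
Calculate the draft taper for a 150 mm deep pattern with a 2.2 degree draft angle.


Formula: taper = depth * tan(draft_angle)
tan(2.2 deg) = 0.0384161
taper = 150 mm * 0.0384161 = 5.7624 mm


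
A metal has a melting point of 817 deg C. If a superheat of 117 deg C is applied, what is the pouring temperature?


Formula: T_pour = T_melt + Superheat
T_pour = 817 + 117 = 934 deg C

Answer: 934 deg C


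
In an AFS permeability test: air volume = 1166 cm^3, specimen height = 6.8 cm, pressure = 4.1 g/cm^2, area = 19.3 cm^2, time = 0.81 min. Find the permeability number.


Formula: Permeability Number P = (V * H) / (p * A * t)
Numerator: V * H = 1166 * 6.8 = 7928.8
Denominator: p * A * t = 4.1 * 19.3 * 0.81 = 64.0953
P = 7928.8 / 64.0953 = 123.7033

123.7033


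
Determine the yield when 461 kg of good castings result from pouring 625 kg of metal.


Formula: Casting Yield = (W_good / W_total) * 100
Yield = (461 kg / 625 kg) * 100 = 73.7600%


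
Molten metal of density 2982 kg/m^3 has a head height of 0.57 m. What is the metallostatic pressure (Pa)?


Formula: P = rho * g * h
rho * g = 2982 * 9.81 = 29253.42 N/m^3
P = 29253.42 * 0.57 = 16674.4494 Pa


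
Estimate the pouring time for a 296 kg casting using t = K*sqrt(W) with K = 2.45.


Formula: t = K * sqrt(W)
sqrt(W) = sqrt(296) = 17.20465
t = 2.45 * 17.20465 = 42.1514 s


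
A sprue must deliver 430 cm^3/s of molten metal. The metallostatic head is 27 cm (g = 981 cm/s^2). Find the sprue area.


Formula: v = sqrt(2*g*h), A = Q/v
Velocity: v = sqrt(2 * 981 * 27) = sqrt(52974) = 230.1608 cm/s
Sprue area: A = Q / v = 430 / 230.1608 = 1.8683 cm^2

1.8683 cm^2


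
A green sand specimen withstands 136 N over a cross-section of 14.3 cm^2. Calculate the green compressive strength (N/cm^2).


Formula: Compressive Strength = Force / Area
Strength = 136 N / 14.3 cm^2 = 9.5105 N/cm^2


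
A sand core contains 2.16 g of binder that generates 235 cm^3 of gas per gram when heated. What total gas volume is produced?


Formula: V_gas = W_binder * gas_evolution_rate
V = 2.16 g * 235 cm^3/g = 507.6000 cm^3


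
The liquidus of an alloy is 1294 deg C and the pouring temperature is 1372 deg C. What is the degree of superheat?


Formula: Superheat = T_pour - T_melt
Superheat = 1372 - 1294 = 78 deg C

78 deg C


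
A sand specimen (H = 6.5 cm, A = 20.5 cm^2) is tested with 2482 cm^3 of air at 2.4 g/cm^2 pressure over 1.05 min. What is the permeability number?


Formula: Permeability Number P = (V * H) / (p * A * t)
Numerator: V * H = 2482 * 6.5 = 16133.0
Denominator: p * A * t = 2.4 * 20.5 * 1.05 = 51.66
P = 16133.0 / 51.66 = 312.2919

312.2919


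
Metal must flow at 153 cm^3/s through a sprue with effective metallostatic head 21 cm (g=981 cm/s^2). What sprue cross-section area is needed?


Formula: v = sqrt(2*g*h), A = Q/v
Velocity: v = sqrt(2 * 981 * 21) = sqrt(41202) = 202.9828 cm/s
Sprue area: A = Q / v = 153 / 202.9828 = 0.7538 cm^2

Final answer: 0.7538 cm^2


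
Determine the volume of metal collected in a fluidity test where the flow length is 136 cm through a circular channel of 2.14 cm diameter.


Formula: V = pi * (d/2)^2 * L  (cylinder volume)
Radius = 2.14/2 = 1.07 cm
V = pi * 1.07^2 * 136 = 489.1661 cm^3

Answer: 489.1661 cm^3


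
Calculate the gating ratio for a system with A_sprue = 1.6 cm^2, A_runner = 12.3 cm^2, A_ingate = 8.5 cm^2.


Sprue:Runner:Ingate = 1 : 12.3/1.6 : 8.5/1.6 = 1:7.69:5.31

Final answer: 1:7.69:5.31


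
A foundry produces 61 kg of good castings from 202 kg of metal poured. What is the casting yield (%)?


Formula: Casting Yield = (W_good / W_total) * 100
Yield = (61 kg / 202 kg) * 100 = 30.1980%

Answer: 30.1980%


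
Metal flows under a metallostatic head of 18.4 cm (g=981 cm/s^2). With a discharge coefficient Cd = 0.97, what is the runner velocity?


Formula: v = Cd * sqrt(2 * g * h)  (Torricelli with discharge coefficient)
2*g*h = 2 * 981 * 18.4 = 36100.8 cm^2/s^2
sqrt(36100.8) = 190.00211 cm/s
v = 0.97 * 190.00211 = 184.3020 cm/s


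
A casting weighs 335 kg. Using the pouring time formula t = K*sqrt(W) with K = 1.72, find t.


Formula: t = K * sqrt(W)
sqrt(W) = sqrt(335) = 18.30301
t = 1.72 * 18.30301 = 31.4812 s

Final answer: 31.4812 s


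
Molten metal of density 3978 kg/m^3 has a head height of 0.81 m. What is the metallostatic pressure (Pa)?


Formula: P = rho * g * h
rho * g = 3978 * 9.81 = 39024.18 N/m^3
P = 39024.18 * 0.81 = 31609.5858 Pa


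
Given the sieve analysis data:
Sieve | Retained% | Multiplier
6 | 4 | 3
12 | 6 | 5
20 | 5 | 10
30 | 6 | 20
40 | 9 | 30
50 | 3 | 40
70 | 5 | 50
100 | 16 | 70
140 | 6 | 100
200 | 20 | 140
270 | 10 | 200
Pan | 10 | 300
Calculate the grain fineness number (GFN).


Formula: GFN = sum(pct * multiplier) / sum(pct)
sum(pct * multiplier) = 10372
sum(pct) = 100
GFN = 10372 / 100 = 103.72

Answer: 103.72


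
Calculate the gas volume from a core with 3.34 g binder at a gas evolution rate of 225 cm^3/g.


Formula: V_gas = W_binder * gas_evolution_rate
V = 3.34 g * 225 cm^3/g = 751.5000 cm^3

Answer: 751.5000 cm^3


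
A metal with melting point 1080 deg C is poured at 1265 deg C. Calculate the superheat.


Formula: Superheat = T_pour - T_melt
Superheat = 1265 - 1080 = 185 deg C

Answer: 185 deg C


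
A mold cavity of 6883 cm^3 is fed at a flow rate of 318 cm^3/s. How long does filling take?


Formula: t_fill = V_mold / Q_flow
t = 6883 cm^3 / 318 cm^3/s = 21.6447 s

Answer: 21.6447 s


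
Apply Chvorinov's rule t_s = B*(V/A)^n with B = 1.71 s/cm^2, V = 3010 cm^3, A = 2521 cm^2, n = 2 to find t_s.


Formula: t_s = B * (V/A)^n  (Chvorinov's rule, n=2)
Modulus M = V/A = 3010/2521 = 1.193971 cm
M^2 = 1.193971^2 = 1.425567 cm^2
t_s = 1.71 * 1.425567 = 2.4377 s


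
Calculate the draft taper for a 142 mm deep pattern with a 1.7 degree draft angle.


Formula: taper = depth * tan(draft_angle)
tan(1.7 deg) = 0.0296793
taper = 142 mm * 0.0296793 = 4.2145 mm

Answer: 4.2145 mm


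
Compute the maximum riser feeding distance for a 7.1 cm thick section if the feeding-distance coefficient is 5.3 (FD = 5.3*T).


Formula: FD = 5.3 * T  (riser feeding-distance rule)
FD = 5.3 * 7.1 cm = 37.6300 cm

37.6300 cm


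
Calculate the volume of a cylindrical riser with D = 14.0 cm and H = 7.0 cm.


Formula: V = pi * (D/2)^2 * H  (cylinder volume)
Radius = D/2 = 14.0/2 = 7.0 cm
V = pi * 7.0^2 * 7.0 = 1077.5663 cm^3

Final answer: 1077.5663 cm^3


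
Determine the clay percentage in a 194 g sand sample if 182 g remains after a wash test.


Formula: Clay% = (W_total - W_washed) / W_total * 100
Clay mass = 194 - 182 = 12 g
Clay% = 12 / 194 * 100 = 6.1856%


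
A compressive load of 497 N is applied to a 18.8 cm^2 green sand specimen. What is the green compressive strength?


Formula: Compressive Strength = Force / Area
Strength = 497 N / 18.8 cm^2 = 26.4362 N/cm^2

26.4362 N/cm^2


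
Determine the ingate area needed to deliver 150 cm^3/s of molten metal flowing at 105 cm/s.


Formula: A_ingate = Q / v  (continuity equation)
A = 150 cm^3/s / 105 cm/s = 1.4286 cm^2


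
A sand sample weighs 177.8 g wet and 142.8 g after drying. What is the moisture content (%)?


Formula: MC = (W_wet - W_dry) / W_wet * 100
Water mass = 177.8 - 142.8 = 35.0 g
MC = 35.0 / 177.8 * 100 = 19.6850%

Answer: 19.6850%


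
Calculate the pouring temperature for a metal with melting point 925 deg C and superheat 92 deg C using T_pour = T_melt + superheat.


Formula: T_pour = T_melt + Superheat
T_pour = 925 + 92 = 1017 deg C

Answer: 1017 deg C


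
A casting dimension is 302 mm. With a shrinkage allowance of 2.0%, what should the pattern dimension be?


Formula: L_pattern = L_casting * (1 + shrinkage_rate/100)
Shrinkage factor = 1 + 2.0/100 = 1.02
L_pattern = 302 mm * 1.02 = 308.0400 mm


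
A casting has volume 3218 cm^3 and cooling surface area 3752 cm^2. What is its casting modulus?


Formula: Casting Modulus M = V / A
M = 3218 cm^3 / 3752 cm^2 = 0.8577 cm


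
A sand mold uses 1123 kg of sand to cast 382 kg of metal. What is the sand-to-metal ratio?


Formula: Sand-to-Metal Ratio = W_sand / W_metal
Ratio = 1123 kg / 382 kg = 2.9398

Answer: 2.9398


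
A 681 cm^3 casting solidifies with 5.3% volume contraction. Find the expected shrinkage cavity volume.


Formula: V_shrink = V_casting * shrinkage_pct / 100
V_shrink = 681 cm^3 * 5.3 / 100 = 36.0930 cm^3

Answer: 36.0930 cm^3


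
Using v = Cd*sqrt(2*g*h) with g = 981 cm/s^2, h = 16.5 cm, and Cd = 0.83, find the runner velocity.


Formula: v = Cd * sqrt(2 * g * h)  (Torricelli with discharge coefficient)
2*g*h = 2 * 981 * 16.5 = 32373.0 cm^2/s^2
sqrt(32373.0) = 179.92498 cm/s
v = 0.83 * 179.92498 = 149.3377 cm/s


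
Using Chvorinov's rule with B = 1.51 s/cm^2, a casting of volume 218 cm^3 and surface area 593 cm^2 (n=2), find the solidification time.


Formula: t_s = B * (V/A)^n  (Chvorinov's rule, n=2)
Modulus M = V/A = 218/593 = 0.367622 cm
M^2 = 0.367622^2 = 0.135146 cm^2
t_s = 1.51 * 0.135146 = 0.2041 s

Final answer: 0.2041 s


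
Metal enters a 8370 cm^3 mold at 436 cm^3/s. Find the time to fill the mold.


Formula: t_fill = V_mold / Q_flow
t = 8370 cm^3 / 436 cm^3/s = 19.1972 s

Answer: 19.1972 s


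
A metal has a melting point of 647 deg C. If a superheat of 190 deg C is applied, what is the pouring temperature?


Formula: T_pour = T_melt + Superheat
T_pour = 647 + 190 = 837 deg C

Answer: 837 deg C


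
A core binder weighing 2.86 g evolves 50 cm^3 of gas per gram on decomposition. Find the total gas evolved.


Formula: V_gas = W_binder * gas_evolution_rate
V = 2.86 g * 50 cm^3/g = 143.0000 cm^3

Final answer: 143.0000 cm^3


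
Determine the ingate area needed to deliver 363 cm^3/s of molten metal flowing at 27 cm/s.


Formula: A_ingate = Q / v  (continuity equation)
A = 363 cm^3/s / 27 cm/s = 13.4444 cm^2

Final answer: 13.4444 cm^2


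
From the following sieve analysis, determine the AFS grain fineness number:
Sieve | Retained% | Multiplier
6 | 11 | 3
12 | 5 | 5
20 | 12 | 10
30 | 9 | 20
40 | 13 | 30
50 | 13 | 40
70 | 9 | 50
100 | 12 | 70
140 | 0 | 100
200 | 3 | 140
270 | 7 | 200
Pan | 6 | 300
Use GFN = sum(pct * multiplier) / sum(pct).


Formula: GFN = sum(pct * multiplier) / sum(pct)
sum(pct * multiplier) = 6178
sum(pct) = 100
GFN = 6178 / 100 = 61.78


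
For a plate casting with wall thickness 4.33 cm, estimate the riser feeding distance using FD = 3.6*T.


Formula: FD = 3.6 * T  (riser feeding-distance rule)
FD = 3.6 * 4.33 cm = 15.5880 cm

Final answer: 15.5880 cm


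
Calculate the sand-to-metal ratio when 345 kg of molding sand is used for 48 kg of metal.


Formula: Sand-to-Metal Ratio = W_sand / W_metal
Ratio = 345 kg / 48 kg = 7.1875

7.1875


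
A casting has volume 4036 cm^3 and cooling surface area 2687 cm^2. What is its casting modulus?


Formula: Casting Modulus M = V / A
M = 4036 cm^3 / 2687 cm^2 = 1.5020 cm

Final answer: 1.5020 cm


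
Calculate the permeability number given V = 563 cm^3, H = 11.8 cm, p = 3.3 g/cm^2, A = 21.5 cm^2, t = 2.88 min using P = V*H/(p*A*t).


Formula: Permeability Number P = (V * H) / (p * A * t)
Numerator: V * H = 563 * 11.8 = 6643.4
Denominator: p * A * t = 3.3 * 21.5 * 2.88 = 204.336
P = 6643.4 / 204.336 = 32.5121


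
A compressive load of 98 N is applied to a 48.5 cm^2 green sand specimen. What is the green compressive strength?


Formula: Compressive Strength = Force / Area
Strength = 98 N / 48.5 cm^2 = 2.0206 N/cm^2


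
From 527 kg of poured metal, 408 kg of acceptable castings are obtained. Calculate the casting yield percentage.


Formula: Casting Yield = (W_good / W_total) * 100
Yield = (408 kg / 527 kg) * 100 = 77.4194%

Answer: 77.4194%


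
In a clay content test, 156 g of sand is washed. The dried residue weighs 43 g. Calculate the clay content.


Formula: Clay% = (W_total - W_washed) / W_total * 100
Clay mass = 156 - 43 = 113 g
Clay% = 113 / 156 * 100 = 72.4359%

72.4359%


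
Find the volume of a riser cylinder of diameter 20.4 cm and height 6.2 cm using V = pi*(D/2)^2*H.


Formula: V = pi * (D/2)^2 * H  (cylinder volume)
Radius = D/2 = 20.4/2 = 10.2 cm
V = pi * 10.2^2 * 6.2 = 2026.4781 cm^3

Answer: 2026.4781 cm^3


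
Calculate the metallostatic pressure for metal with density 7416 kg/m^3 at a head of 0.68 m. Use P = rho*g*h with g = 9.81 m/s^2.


Formula: P = rho * g * h
rho * g = 7416 * 9.81 = 72750.96 N/m^3
P = 72750.96 * 0.68 = 49470.6528 Pa

Final answer: 49470.6528 Pa


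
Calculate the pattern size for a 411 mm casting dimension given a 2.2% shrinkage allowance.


Formula: L_pattern = L_casting * (1 + shrinkage_rate/100)
Shrinkage factor = 1 + 2.2/100 = 1.022
L_pattern = 411 mm * 1.022 = 420.0420 mm

420.0420 mm


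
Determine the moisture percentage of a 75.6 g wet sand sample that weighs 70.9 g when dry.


Formula: MC = (W_wet - W_dry) / W_wet * 100
Water mass = 75.6 - 70.9 = 4.7 g
MC = 4.7 / 75.6 * 100 = 6.2169%

Answer: 6.2169%


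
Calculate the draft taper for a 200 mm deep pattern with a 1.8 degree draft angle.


Formula: taper = depth * tan(draft_angle)
tan(1.8 deg) = 0.0314263
taper = 200 mm * 0.0314263 = 6.2853 mm

Final answer: 6.2853 mm


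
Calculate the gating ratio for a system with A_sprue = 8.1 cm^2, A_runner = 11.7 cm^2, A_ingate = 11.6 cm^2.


Sprue:Runner:Ingate = 1 : 11.7/8.1 : 11.6/8.1 = 1:1.44:1.43

Final answer: 1:1.44:1.43


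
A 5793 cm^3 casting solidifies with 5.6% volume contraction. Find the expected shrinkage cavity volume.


Formula: V_shrink = V_casting * shrinkage_pct / 100
V_shrink = 5793 cm^3 * 5.6 / 100 = 324.4080 cm^3

324.4080 cm^3


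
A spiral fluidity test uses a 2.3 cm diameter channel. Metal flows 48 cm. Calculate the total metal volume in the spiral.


Formula: V = pi * (d/2)^2 * L  (cylinder volume)
Radius = 2.3/2 = 1.15 cm
V = pi * 1.15^2 * 48 = 199.4283 cm^3

Answer: 199.4283 cm^3


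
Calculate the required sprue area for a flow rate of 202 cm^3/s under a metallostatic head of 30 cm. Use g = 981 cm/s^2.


Formula: v = sqrt(2*g*h), A = Q/v
Velocity: v = sqrt(2 * 981 * 30) = sqrt(58860) = 242.6108 cm/s
Sprue area: A = Q / v = 202 / 242.6108 = 0.8326 cm^2

Final answer: 0.8326 cm^2


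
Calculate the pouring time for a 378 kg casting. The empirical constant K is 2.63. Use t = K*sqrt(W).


Formula: t = K * sqrt(W)
sqrt(W) = sqrt(378) = 19.44222
t = 2.63 * 19.44222 = 51.1330 s

51.1330 s


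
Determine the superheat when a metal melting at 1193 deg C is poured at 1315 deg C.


Formula: Superheat = T_pour - T_melt
Superheat = 1315 - 1193 = 122 deg C

Final answer: 122 deg C


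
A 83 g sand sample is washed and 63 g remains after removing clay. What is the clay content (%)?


Formula: Clay% = (W_total - W_washed) / W_total * 100
Clay mass = 83 - 63 = 20 g
Clay% = 20 / 83 * 100 = 24.0964%

Answer: 24.0964%


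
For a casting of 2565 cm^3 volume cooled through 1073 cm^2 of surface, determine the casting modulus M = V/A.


Formula: Casting Modulus M = V / A
M = 2565 cm^3 / 1073 cm^2 = 2.3905 cm

Final answer: 2.3905 cm


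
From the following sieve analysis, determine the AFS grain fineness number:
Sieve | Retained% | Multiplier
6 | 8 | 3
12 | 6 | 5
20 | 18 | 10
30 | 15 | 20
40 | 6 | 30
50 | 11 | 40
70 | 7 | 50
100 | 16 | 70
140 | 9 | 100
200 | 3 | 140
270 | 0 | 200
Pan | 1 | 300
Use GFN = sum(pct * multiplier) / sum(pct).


Formula: GFN = sum(pct * multiplier) / sum(pct)
sum(pct * multiplier) = 4244
sum(pct) = 100
GFN = 4244 / 100 = 42.44


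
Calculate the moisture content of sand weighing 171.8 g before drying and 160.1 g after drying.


Formula: MC = (W_wet - W_dry) / W_wet * 100
Water mass = 171.8 - 160.1 = 11.7 g
MC = 11.7 / 171.8 * 100 = 6.8102%

Answer: 6.8102%


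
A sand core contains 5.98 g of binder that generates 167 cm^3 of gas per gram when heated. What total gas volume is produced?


Formula: V_gas = W_binder * gas_evolution_rate
V = 5.98 g * 167 cm^3/g = 998.6600 cm^3

998.6600 cm^3


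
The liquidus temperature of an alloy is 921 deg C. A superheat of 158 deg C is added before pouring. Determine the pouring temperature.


Formula: T_pour = T_melt + Superheat
T_pour = 921 + 158 = 1079 deg C

1079 deg C


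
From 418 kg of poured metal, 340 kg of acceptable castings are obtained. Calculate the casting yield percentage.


Formula: Casting Yield = (W_good / W_total) * 100
Yield = (340 kg / 418 kg) * 100 = 81.3397%

Answer: 81.3397%


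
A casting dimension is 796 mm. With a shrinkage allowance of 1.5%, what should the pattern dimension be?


Formula: L_pattern = L_casting * (1 + shrinkage_rate/100)
Shrinkage factor = 1 + 1.5/100 = 1.015
L_pattern = 796 mm * 1.015 = 807.9400 mm

Final answer: 807.9400 mm


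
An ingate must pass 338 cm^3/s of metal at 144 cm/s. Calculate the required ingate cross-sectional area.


Formula: A_ingate = Q / v  (continuity equation)
A = 338 cm^3/s / 144 cm/s = 2.3472 cm^2


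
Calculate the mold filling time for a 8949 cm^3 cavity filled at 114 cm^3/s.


Formula: t_fill = V_mold / Q_flow
t = 8949 cm^3 / 114 cm^3/s = 78.5000 s

Answer: 78.5000 s


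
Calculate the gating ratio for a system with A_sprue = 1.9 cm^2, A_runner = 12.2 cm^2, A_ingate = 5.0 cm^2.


Sprue:Runner:Ingate = 1 : 12.2/1.9 : 5.0/1.9 = 1:6.42:2.63


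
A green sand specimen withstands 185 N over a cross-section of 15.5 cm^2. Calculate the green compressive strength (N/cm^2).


Formula: Compressive Strength = Force / Area
Strength = 185 N / 15.5 cm^2 = 11.9355 N/cm^2

Final answer: 11.9355 N/cm^2


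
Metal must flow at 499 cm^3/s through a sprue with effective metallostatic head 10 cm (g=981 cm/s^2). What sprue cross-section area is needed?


Formula: v = sqrt(2*g*h), A = Q/v
Velocity: v = sqrt(2 * 981 * 10) = sqrt(19620) = 140.0714 cm/s
Sprue area: A = Q / v = 499 / 140.0714 = 3.5625 cm^2

3.5625 cm^2


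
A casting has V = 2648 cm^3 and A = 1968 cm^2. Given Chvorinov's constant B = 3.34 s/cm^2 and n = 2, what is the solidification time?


Formula: t_s = B * (V/A)^n  (Chvorinov's rule, n=2)
Modulus M = V/A = 2648/1968 = 1.345528 cm
M^2 = 1.345528^2 = 1.810446 cm^2
t_s = 3.34 * 1.810446 = 6.0469 s


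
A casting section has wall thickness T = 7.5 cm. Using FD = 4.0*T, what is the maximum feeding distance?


Formula: FD = 4.0 * T  (riser feeding-distance rule)
FD = 4.0 * 7.5 cm = 30.0000 cm

30.0000 cm


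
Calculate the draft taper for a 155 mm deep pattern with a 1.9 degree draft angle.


Formula: taper = depth * tan(draft_angle)
tan(1.9 deg) = 0.0331734
taper = 155 mm * 0.0331734 = 5.1419 mm

5.1419 mm


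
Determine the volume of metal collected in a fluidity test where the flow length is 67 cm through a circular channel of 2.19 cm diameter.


Formula: V = pi * (d/2)^2 * L  (cylinder volume)
Radius = 2.19/2 = 1.095 cm
V = pi * 1.095^2 * 67 = 252.3788 cm^3


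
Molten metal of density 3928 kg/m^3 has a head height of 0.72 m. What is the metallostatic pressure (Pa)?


Formula: P = rho * g * h
rho * g = 3928 * 9.81 = 38533.68 N/m^3
P = 38533.68 * 0.72 = 27744.2496 Pa

Final answer: 27744.2496 Pa


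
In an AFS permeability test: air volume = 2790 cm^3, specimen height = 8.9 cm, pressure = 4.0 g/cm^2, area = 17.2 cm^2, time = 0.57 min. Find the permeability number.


Formula: Permeability Number P = (V * H) / (p * A * t)
Numerator: V * H = 2790 * 8.9 = 24831.0
Denominator: p * A * t = 4.0 * 17.2 * 0.57 = 39.216
P = 24831.0 / 39.216 = 633.1854


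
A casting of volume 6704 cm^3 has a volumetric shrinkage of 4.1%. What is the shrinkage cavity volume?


Formula: V_shrink = V_casting * shrinkage_pct / 100
V_shrink = 6704 cm^3 * 4.1 / 100 = 274.8640 cm^3

274.8640 cm^3


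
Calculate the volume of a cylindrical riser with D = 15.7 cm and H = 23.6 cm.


Formula: V = pi * (D/2)^2 * H  (cylinder volume)
Radius = D/2 = 15.7/2 = 7.85 cm
V = pi * 7.85^2 * 23.6 = 4568.7899 cm^3

4568.7899 cm^3


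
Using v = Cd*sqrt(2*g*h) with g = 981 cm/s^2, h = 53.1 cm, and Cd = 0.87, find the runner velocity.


Formula: v = Cd * sqrt(2 * g * h)  (Torricelli with discharge coefficient)
2*g*h = 2 * 981 * 53.1 = 104182.2 cm^2/s^2
sqrt(104182.2) = 322.77268 cm/s
v = 0.87 * 322.77268 = 280.8122 cm/s


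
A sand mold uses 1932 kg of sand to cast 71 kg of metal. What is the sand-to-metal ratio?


Formula: Sand-to-Metal Ratio = W_sand / W_metal
Ratio = 1932 kg / 71 kg = 27.2113

Final answer: 27.2113


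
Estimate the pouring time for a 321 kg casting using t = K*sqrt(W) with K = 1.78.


Formula: t = K * sqrt(W)
sqrt(W) = sqrt(321) = 17.91647
t = 1.78 * 17.91647 = 31.8913 s

31.8913 s


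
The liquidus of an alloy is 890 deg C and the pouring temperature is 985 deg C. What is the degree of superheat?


Formula: Superheat = T_pour - T_melt
Superheat = 985 - 890 = 95 deg C


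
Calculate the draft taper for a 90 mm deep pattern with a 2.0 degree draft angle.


Formula: taper = depth * tan(draft_angle)
tan(2.0 deg) = 0.0349208
taper = 90 mm * 0.0349208 = 3.1429 mm

Answer: 3.1429 mm


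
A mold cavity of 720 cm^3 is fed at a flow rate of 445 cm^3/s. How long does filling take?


Formula: t_fill = V_mold / Q_flow
t = 720 cm^3 / 445 cm^3/s = 1.6180 s

1.6180 s


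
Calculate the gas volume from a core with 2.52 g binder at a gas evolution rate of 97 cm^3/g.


Formula: V_gas = W_binder * gas_evolution_rate
V = 2.52 g * 97 cm^3/g = 244.4400 cm^3


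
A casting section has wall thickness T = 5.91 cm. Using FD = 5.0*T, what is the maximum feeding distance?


Formula: FD = 5.0 * T  (riser feeding-distance rule)
FD = 5.0 * 5.91 cm = 29.5500 cm

Final answer: 29.5500 cm


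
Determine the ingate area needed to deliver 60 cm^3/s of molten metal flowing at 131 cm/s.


Formula: A_ingate = Q / v  (continuity equation)
A = 60 cm^3/s / 131 cm/s = 0.4580 cm^2

Final answer: 0.4580 cm^2


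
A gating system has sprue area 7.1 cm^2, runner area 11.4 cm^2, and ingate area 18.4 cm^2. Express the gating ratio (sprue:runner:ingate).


Sprue:Runner:Ingate = 1 : 11.4/7.1 : 18.4/7.1 = 1:1.61:2.59


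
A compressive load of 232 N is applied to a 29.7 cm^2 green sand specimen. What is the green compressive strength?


Formula: Compressive Strength = Force / Area
Strength = 232 N / 29.7 cm^2 = 7.8114 N/cm^2

Answer: 7.8114 N/cm^2


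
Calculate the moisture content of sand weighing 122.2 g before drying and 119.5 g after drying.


Formula: MC = (W_wet - W_dry) / W_wet * 100
Water mass = 122.2 - 119.5 = 2.7 g
MC = 2.7 / 122.2 * 100 = 2.2095%

Answer: 2.2095%


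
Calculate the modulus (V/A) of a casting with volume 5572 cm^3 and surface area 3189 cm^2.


Formula: Casting Modulus M = V / A
M = 5572 cm^3 / 3189 cm^2 = 1.7473 cm

1.7473 cm


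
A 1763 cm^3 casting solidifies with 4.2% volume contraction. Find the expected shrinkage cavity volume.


Formula: V_shrink = V_casting * shrinkage_pct / 100
V_shrink = 1763 cm^3 * 4.2 / 100 = 74.0460 cm^3

Answer: 74.0460 cm^3


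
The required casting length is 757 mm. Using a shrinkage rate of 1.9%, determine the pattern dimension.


Formula: L_pattern = L_casting * (1 + shrinkage_rate/100)
Shrinkage factor = 1 + 1.9/100 = 1.019
L_pattern = 757 mm * 1.019 = 771.3830 mm


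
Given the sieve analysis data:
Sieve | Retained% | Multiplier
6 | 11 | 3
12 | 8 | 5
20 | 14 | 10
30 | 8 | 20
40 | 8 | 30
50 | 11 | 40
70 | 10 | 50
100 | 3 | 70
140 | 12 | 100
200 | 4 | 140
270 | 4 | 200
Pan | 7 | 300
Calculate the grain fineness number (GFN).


Formula: GFN = sum(pct * multiplier) / sum(pct)
sum(pct * multiplier) = 6423
sum(pct) = 100
GFN = 6423 / 100 = 64.23


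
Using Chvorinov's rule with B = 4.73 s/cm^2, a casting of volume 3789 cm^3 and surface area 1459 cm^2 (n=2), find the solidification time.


Formula: t_s = B * (V/A)^n  (Chvorinov's rule, n=2)
Modulus M = V/A = 3789/1459 = 2.596984 cm
M^2 = 2.596984^2 = 6.744326 cm^2
t_s = 4.73 * 6.744326 = 31.9007 s

31.9007 s


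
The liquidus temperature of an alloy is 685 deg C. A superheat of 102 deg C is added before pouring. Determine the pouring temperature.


Formula: T_pour = T_melt + Superheat
T_pour = 685 + 102 = 787 deg C

Final answer: 787 deg C


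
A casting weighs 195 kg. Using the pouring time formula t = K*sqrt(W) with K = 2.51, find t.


Formula: t = K * sqrt(W)
sqrt(W) = sqrt(195) = 13.96424
t = 2.51 * 13.96424 = 35.0502 s

35.0502 s


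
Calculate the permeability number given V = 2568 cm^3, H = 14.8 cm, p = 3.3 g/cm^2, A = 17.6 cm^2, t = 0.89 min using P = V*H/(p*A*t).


Formula: Permeability Number P = (V * H) / (p * A * t)
Numerator: V * H = 2568 * 14.8 = 38006.4
Denominator: p * A * t = 3.3 * 17.6 * 0.89 = 51.6912
P = 38006.4 / 51.6912 = 735.2586

735.2586


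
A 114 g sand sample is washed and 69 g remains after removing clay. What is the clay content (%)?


Formula: Clay% = (W_total - W_washed) / W_total * 100
Clay mass = 114 - 69 = 45 g
Clay% = 45 / 114 * 100 = 39.4737%


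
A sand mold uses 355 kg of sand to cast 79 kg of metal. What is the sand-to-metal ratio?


Formula: Sand-to-Metal Ratio = W_sand / W_metal
Ratio = 355 kg / 79 kg = 4.4937

Final answer: 4.4937


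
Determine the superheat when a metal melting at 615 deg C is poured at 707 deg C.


Formula: Superheat = T_pour - T_melt
Superheat = 707 - 615 = 92 deg C

Final answer: 92 deg C


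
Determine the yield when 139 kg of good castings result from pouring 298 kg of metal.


Formula: Casting Yield = (W_good / W_total) * 100
Yield = (139 kg / 298 kg) * 100 = 46.6443%


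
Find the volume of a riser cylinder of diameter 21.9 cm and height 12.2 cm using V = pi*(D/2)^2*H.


Formula: V = pi * (D/2)^2 * H  (cylinder volume)
Radius = D/2 = 21.9/2 = 10.95 cm
V = pi * 10.95^2 * 12.2 = 4595.5547 cm^3

Final answer: 4595.5547 cm^3


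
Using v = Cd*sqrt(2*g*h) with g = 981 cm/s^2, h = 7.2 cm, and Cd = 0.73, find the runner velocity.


Formula: v = Cd * sqrt(2 * g * h)  (Torricelli with discharge coefficient)
2*g*h = 2 * 981 * 7.2 = 14126.4 cm^2/s^2
sqrt(14126.4) = 118.85453 cm/s
v = 0.73 * 118.85453 = 86.7638 cm/s

Final answer: 86.7638 cm/s


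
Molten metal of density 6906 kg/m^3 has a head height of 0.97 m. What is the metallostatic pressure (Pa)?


Formula: P = rho * g * h
rho * g = 6906 * 9.81 = 67747.86 N/m^3
P = 67747.86 * 0.97 = 65715.4242 Pa

65715.4242 Pa


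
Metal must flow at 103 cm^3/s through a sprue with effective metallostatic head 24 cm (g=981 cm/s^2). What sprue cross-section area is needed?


Formula: v = sqrt(2*g*h), A = Q/v
Velocity: v = sqrt(2 * 981 * 24) = sqrt(47088) = 216.9977 cm/s
Sprue area: A = Q / v = 103 / 216.9977 = 0.4747 cm^2

Final answer: 0.4747 cm^2


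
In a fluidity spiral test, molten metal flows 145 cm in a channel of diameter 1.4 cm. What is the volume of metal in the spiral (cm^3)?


Formula: V = pi * (d/2)^2 * L  (cylinder volume)
Radius = 1.4/2 = 0.7 cm
V = pi * 0.7^2 * 145 = 223.2102 cm^3

223.2102 cm^3


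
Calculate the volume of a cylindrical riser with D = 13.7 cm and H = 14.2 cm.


Formula: V = pi * (D/2)^2 * H  (cylinder volume)
Radius = D/2 = 13.7/2 = 6.85 cm
V = pi * 6.85^2 * 14.2 = 2093.2416 cm^3


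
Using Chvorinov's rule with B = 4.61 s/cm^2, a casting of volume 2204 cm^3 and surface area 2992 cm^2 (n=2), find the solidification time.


Formula: t_s = B * (V/A)^n  (Chvorinov's rule, n=2)
Modulus M = V/A = 2204/2992 = 0.736631 cm
M^2 = 0.736631^2 = 0.542625 cm^2
t_s = 4.61 * 0.542625 = 2.5015 s

Final answer: 2.5015 s


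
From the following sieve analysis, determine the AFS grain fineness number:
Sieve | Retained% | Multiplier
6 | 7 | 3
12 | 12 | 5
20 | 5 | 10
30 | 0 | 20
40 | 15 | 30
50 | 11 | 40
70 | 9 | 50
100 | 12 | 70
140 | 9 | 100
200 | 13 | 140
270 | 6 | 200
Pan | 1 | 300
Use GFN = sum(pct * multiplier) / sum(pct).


Formula: GFN = sum(pct * multiplier) / sum(pct)
sum(pct * multiplier) = 6531
sum(pct) = 100
GFN = 6531 / 100 = 65.31

Final answer: 65.31


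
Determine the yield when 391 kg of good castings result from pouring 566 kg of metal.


Formula: Casting Yield = (W_good / W_total) * 100
Yield = (391 kg / 566 kg) * 100 = 69.0813%

69.0813%


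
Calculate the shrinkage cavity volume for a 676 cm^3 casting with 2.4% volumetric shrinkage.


Formula: V_shrink = V_casting * shrinkage_pct / 100
V_shrink = 676 cm^3 * 2.4 / 100 = 16.2240 cm^3

16.2240 cm^3


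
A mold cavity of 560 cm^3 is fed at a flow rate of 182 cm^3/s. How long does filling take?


Formula: t_fill = V_mold / Q_flow
t = 560 cm^3 / 182 cm^3/s = 3.0769 s

Final answer: 3.0769 s


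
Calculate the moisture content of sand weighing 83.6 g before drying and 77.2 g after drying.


Formula: MC = (W_wet - W_dry) / W_wet * 100
Water mass = 83.6 - 77.2 = 6.4 g
MC = 6.4 / 83.6 * 100 = 7.6555%


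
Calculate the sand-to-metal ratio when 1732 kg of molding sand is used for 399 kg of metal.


Formula: Sand-to-Metal Ratio = W_sand / W_metal
Ratio = 1732 kg / 399 kg = 4.3409

Final answer: 4.3409


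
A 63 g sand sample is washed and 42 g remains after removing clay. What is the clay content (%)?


Formula: Clay% = (W_total - W_washed) / W_total * 100
Clay mass = 63 - 42 = 21 g
Clay% = 21 / 63 * 100 = 33.3333%


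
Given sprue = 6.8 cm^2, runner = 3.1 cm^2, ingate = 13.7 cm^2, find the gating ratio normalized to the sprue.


Sprue:Runner:Ingate = 1 : 3.1/6.8 : 13.7/6.8 = 1:0.46:2.01


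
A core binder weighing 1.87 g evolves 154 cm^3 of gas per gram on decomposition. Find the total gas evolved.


Formula: V_gas = W_binder * gas_evolution_rate
V = 1.87 g * 154 cm^3/g = 287.9800 cm^3

Answer: 287.9800 cm^3


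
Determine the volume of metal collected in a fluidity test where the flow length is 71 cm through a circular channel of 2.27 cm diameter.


Formula: V = pi * (d/2)^2 * L  (cylinder volume)
Radius = 2.27/2 = 1.135 cm
V = pi * 1.135^2 * 71 = 287.3426 cm^3


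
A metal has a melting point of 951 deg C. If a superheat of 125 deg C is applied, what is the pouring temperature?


Formula: T_pour = T_melt + Superheat
T_pour = 951 + 125 = 1076 deg C

Final answer: 1076 deg C


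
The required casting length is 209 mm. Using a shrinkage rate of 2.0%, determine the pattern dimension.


Formula: L_pattern = L_casting * (1 + shrinkage_rate/100)
Shrinkage factor = 1 + 2.0/100 = 1.02
L_pattern = 209 mm * 1.02 = 213.1800 mm

213.1800 mm


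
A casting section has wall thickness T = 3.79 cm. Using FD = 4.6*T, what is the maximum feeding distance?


Formula: FD = 4.6 * T  (riser feeding-distance rule)
FD = 4.6 * 3.79 cm = 17.4340 cm

17.4340 cm


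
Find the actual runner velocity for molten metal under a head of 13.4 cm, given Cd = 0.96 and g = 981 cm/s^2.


Formula: v = Cd * sqrt(2 * g * h)  (Torricelli with discharge coefficient)
2*g*h = 2 * 981 * 13.4 = 26290.8 cm^2/s^2
sqrt(26290.8) = 162.14438 cm/s
v = 0.96 * 162.14438 = 155.6586 cm/s

Final answer: 155.6586 cm/s


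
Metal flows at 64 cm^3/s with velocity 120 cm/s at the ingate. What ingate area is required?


Formula: A_ingate = Q / v  (continuity equation)
A = 64 cm^3/s / 120 cm/s = 0.5333 cm^2

Answer: 0.5333 cm^2


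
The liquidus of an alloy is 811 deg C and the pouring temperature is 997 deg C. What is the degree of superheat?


Formula: Superheat = T_pour - T_melt
Superheat = 997 - 811 = 186 deg C


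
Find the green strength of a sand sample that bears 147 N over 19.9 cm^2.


Formula: Compressive Strength = Force / Area
Strength = 147 N / 19.9 cm^2 = 7.3869 N/cm^2

7.3869 N/cm^2


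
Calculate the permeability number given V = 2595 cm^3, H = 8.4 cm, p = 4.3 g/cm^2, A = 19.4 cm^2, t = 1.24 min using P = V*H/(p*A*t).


Formula: Permeability Number P = (V * H) / (p * A * t)
Numerator: V * H = 2595 * 8.4 = 21798.0
Denominator: p * A * t = 4.3 * 19.4 * 1.24 = 103.4408
P = 21798.0 / 103.4408 = 210.7292

210.7292


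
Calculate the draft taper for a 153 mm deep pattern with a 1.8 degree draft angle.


Formula: taper = depth * tan(draft_angle)
tan(1.8 deg) = 0.0314263
taper = 153 mm * 0.0314263 = 4.8082 mm


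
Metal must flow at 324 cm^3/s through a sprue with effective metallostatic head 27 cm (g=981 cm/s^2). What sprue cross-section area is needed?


Formula: v = sqrt(2*g*h), A = Q/v
Velocity: v = sqrt(2 * 981 * 27) = sqrt(52974) = 230.1608 cm/s
Sprue area: A = Q / v = 324 / 230.1608 = 1.4077 cm^2

1.4077 cm^2


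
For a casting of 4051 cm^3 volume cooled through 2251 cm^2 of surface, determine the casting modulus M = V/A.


Formula: Casting Modulus M = V / A
M = 4051 cm^3 / 2251 cm^2 = 1.7996 cm

Final answer: 1.7996 cm


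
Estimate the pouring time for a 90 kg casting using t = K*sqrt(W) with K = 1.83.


Formula: t = K * sqrt(W)
sqrt(W) = sqrt(90) = 9.48683
t = 1.83 * 9.48683 = 17.3609 s

17.3609 s


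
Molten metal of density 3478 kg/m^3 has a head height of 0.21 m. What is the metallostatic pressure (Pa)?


Formula: P = rho * g * h
rho * g = 3478 * 9.81 = 34119.18 N/m^3
P = 34119.18 * 0.21 = 7165.0278 Pa

7165.0278 Pa


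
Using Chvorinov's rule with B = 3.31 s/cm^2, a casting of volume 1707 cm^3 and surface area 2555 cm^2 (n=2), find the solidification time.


Formula: t_s = B * (V/A)^n  (Chvorinov's rule, n=2)
Modulus M = V/A = 1707/2555 = 0.668102 cm
M^2 = 0.668102^2 = 0.446360 cm^2
t_s = 3.31 * 0.446360 = 1.4775 s


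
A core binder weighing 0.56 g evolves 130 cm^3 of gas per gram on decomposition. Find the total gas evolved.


Formula: V_gas = W_binder * gas_evolution_rate
V = 0.56 g * 130 cm^3/g = 72.8000 cm^3

Final answer: 72.8000 cm^3


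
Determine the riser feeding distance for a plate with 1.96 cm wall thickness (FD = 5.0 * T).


Formula: FD = 5.0 * T  (riser feeding-distance rule)
FD = 5.0 * 1.96 cm = 9.8000 cm


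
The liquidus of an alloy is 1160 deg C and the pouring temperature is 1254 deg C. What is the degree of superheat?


Formula: Superheat = T_pour - T_melt
Superheat = 1254 - 1160 = 94 deg C


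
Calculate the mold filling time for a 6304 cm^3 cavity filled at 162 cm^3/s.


Formula: t_fill = V_mold / Q_flow
t = 6304 cm^3 / 162 cm^3/s = 38.9136 s

Final answer: 38.9136 s


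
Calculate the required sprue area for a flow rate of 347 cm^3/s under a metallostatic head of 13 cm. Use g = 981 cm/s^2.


Formula: v = sqrt(2*g*h), A = Q/v
Velocity: v = sqrt(2 * 981 * 13) = sqrt(25506) = 159.7060 cm/s
Sprue area: A = Q / v = 347 / 159.7060 = 2.1727 cm^2

2.1727 cm^2


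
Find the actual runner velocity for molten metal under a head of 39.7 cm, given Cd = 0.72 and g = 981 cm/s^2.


Formula: v = Cd * sqrt(2 * g * h)  (Torricelli with discharge coefficient)
2*g*h = 2 * 981 * 39.7 = 77891.4 cm^2/s^2
sqrt(77891.4) = 279.09031 cm/s
v = 0.72 * 279.09031 = 200.9450 cm/s


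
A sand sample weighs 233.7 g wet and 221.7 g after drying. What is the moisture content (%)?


Formula: MC = (W_wet - W_dry) / W_wet * 100
Water mass = 233.7 - 221.7 = 12.0 g
MC = 12.0 / 233.7 * 100 = 5.1348%

Final answer: 5.1348%


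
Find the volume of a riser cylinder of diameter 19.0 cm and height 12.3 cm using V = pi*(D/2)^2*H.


Formula: V = pi * (D/2)^2 * H  (cylinder volume)
Radius = D/2 = 19.0/2 = 9.5 cm
V = pi * 9.5^2 * 12.3 = 3487.4035 cm^3

Answer: 3487.4035 cm^3


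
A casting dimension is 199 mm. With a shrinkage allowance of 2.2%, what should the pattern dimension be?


Formula: L_pattern = L_casting * (1 + shrinkage_rate/100)
Shrinkage factor = 1 + 2.2/100 = 1.022
L_pattern = 199 mm * 1.022 = 203.3780 mm

Final answer: 203.3780 mm


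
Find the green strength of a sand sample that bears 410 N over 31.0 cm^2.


Formula: Compressive Strength = Force / Area
Strength = 410 N / 31.0 cm^2 = 13.2258 N/cm^2

Final answer: 13.2258 N/cm^2


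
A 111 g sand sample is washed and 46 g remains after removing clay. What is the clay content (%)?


Formula: Clay% = (W_total - W_washed) / W_total * 100
Clay mass = 111 - 46 = 65 g
Clay% = 65 / 111 * 100 = 58.5586%

58.5586%


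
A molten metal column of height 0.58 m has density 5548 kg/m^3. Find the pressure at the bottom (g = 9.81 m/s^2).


Formula: P = rho * g * h
rho * g = 5548 * 9.81 = 54425.88 N/m^3
P = 54425.88 * 0.58 = 31567.0104 Pa

Answer: 31567.0104 Pa


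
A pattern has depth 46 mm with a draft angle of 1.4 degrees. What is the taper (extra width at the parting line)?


Formula: taper = depth * tan(draft_angle)
tan(1.4 deg) = 0.0244395
taper = 46 mm * 0.0244395 = 1.1242 mm

Final answer: 1.1242 mm


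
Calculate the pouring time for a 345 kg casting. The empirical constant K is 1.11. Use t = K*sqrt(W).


Formula: t = K * sqrt(W)
sqrt(W) = sqrt(345) = 18.57418
t = 1.11 * 18.57418 = 20.6173 s

Final answer: 20.6173 s


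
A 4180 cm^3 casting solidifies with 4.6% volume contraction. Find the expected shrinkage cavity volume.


Formula: V_shrink = V_casting * shrinkage_pct / 100
V_shrink = 4180 cm^3 * 4.6 / 100 = 192.2800 cm^3

Final answer: 192.2800 cm^3


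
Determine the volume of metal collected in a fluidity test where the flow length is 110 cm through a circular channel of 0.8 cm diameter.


Formula: V = pi * (d/2)^2 * L  (cylinder volume)
Radius = 0.8/2 = 0.4 cm
V = pi * 0.4^2 * 110 = 55.2920 cm^3

Answer: 55.2920 cm^3


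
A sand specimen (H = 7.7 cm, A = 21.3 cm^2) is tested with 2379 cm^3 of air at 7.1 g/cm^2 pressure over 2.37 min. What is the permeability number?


Formula: Permeability Number P = (V * H) / (p * A * t)
Numerator: V * H = 2379 * 7.7 = 18318.3
Denominator: p * A * t = 7.1 * 21.3 * 2.37 = 358.4151
P = 18318.3 / 358.4151 = 51.1092

51.1092
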